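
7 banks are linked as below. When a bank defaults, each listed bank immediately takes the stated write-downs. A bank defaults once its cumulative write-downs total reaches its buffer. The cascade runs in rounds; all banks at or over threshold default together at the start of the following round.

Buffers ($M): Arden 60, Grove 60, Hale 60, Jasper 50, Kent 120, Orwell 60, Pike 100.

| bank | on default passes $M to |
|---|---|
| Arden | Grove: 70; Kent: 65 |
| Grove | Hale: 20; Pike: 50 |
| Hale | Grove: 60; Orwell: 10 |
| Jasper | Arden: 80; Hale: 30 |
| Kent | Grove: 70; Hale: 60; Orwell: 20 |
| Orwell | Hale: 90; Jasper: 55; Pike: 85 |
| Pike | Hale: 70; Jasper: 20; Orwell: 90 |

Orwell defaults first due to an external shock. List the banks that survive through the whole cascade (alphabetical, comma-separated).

Kent

Round 1 — Orwell defaults (initial).
  Hale: +90 → 90 ≥ 60
  Jasper: +55 → 55 ≥ 50
  Pike: +85 → 85 < 100
Round 2 — Hale, Jasper default.
  Arden: +80 → 80 ≥ 60
  Grove: +60 → 60 ≥ 60
Round 3 — Arden, Grove default.
  Kent: +65 → 65 < 120
  Pike: +50 → 135 ≥ 100
Round 4 — Pike defaults.
No further defaults.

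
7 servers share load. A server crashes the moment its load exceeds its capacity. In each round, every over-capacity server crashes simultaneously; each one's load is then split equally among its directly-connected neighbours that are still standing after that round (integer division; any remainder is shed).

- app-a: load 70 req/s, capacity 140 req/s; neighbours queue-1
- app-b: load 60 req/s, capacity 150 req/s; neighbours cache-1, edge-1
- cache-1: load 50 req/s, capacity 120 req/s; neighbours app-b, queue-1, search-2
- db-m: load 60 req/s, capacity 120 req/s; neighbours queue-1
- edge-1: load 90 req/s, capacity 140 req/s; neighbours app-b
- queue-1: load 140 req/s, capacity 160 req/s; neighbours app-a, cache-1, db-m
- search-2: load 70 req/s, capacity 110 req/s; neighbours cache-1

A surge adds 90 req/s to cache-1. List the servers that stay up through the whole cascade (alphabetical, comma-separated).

app-b, edge-1

Round 1 — cache-1 at 140 > 120. cache-1 crashes.
  cache-1 sheds 140 req/s to app-b, queue-1, search-2: 46 each (2 lost).
    app-b: 60+46 = 106 ≤ 150
    queue-1: 140+46 = 186 > 160
    search-2: 70+46 = 116 > 110
Round 2 — queue-1, search-2 crash.
  queue-1 sheds 186 req/s to app-a, db-m: 93 each.
    app-a: 70+93 = 163 > 140
    db-m: 60+93 = 153 > 120
  search-2 sheds 116 req/s: no online neighbours, lost.
Round 3 — app-a, db-m crash.
  app-a sheds 163 req/s: no online neighbours, lost.
  db-m sheds 153 req/s: no online neighbours, lost.
No further crashes.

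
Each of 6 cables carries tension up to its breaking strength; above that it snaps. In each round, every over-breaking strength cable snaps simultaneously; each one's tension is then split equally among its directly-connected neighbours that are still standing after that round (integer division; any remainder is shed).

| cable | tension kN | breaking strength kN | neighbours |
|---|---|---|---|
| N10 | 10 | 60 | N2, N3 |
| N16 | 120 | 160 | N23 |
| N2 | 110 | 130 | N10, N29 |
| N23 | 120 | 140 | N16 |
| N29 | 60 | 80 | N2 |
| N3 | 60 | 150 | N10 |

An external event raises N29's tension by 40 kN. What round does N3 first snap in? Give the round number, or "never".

Round 1 — N29 at 100 > 80. N29 snaps.
  N29 sheds 100 kN to N2: 100 each.
    N2: 110+100 = 210 > 130
Round 2 — N2 snaps.
  N2 sheds 210 kN to N10: 210 each.
    N10: 10+210 = 220 > 60
Round 3 — N10 snaps.
  N10 sheds 220 kN to N3: 220 each.
    N3: 60+220 = 280 > 150
Round 4 — N3 snaps.
  N3 sheds 280 kN: no online neighbours, lost.
No further breaks.

4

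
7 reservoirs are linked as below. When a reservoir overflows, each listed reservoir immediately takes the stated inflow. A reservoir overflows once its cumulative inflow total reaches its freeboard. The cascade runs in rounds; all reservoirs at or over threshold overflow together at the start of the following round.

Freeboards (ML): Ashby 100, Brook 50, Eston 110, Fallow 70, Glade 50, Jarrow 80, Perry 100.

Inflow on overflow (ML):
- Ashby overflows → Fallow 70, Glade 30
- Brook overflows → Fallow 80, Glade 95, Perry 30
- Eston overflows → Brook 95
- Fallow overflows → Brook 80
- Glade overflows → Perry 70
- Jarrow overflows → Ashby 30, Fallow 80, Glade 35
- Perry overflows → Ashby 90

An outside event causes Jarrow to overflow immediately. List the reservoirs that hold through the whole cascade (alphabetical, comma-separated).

Round 1 — Jarrow overflows (initial).
  Ashby: +30 → 30 < 100
  Fallow: +80 → 80 ≥ 70
  Glade: +35 → 35 < 50
Round 2 — Fallow overflows.
  Brook: +80 → 80 ≥ 50
Round 3 — Brook overflows.
  Glade: +95 → 130 ≥ 50
  Perry: +30 → 30 < 100
Round 4 — Glade overflows.
  Perry: +70 → 100 ≥ 100
Round 5 — Perry overflows.
  Ashby: +90 → 120 ≥ 100
Round 6 — Ashby overflows.
No further overflows.

Eston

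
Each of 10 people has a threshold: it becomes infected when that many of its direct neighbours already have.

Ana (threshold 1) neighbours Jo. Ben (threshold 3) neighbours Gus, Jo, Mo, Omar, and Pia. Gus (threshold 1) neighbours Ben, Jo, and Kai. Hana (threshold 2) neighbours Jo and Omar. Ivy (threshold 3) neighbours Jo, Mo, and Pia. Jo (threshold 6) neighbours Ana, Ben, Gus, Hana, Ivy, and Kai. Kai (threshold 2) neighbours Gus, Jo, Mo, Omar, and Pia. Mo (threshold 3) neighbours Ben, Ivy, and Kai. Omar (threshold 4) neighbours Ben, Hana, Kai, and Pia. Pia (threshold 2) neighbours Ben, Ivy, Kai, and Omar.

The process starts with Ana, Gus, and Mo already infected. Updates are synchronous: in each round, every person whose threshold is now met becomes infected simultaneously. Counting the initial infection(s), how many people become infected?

Round 1 — Ana, Gus, Mo become infected (initial).
Round 2 — checking thresholds:
  Ben: 2 of 5 neighbours < 3, below threshold.
  Ivy: 1 of 3 neighbours < 3, below threshold.
  Jo: 2 of 6 neighbours < 6, below threshold.
  Kai: 2 of 5 neighbours ≥ 2, becomes infected.
Round 3 — no new infections; cascade stops.

4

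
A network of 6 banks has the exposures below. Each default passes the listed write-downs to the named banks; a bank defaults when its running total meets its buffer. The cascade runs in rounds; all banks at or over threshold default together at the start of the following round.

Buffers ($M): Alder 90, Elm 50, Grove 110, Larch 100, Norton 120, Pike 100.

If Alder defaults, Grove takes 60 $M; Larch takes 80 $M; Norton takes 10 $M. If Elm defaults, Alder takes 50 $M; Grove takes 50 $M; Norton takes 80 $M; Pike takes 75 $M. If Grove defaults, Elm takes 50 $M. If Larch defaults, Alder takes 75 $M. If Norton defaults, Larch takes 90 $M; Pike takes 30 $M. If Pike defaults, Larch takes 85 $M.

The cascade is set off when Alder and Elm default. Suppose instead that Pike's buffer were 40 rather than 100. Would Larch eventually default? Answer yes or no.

With Pike's buffer at 40:
Round 1 — Alder, Elm default (initial).
  Grove: +60+50 → 110 ≥ 110
  Larch: +80 → 80 < 100
  Norton: +10+80 → 90 < 120
  Pike: +75 → 75 ≥ 40
Round 2 — Grove, Pike default.
  Larch: +85 → 165 ≥ 100
Round 3 — Larch defaults.
No further defaults.

yes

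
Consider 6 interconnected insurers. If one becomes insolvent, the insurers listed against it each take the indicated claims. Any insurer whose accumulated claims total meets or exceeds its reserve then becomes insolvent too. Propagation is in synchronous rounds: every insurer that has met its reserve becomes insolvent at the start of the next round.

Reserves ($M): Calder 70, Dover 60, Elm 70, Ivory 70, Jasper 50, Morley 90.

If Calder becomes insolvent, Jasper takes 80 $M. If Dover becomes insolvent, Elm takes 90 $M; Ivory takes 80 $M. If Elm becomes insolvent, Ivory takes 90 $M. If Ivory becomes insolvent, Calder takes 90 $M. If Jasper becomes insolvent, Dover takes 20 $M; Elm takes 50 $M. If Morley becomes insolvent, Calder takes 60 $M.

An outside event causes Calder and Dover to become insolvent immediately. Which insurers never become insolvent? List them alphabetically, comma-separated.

Morley

Round 1 — Calder, Dover become insolvent (initial).
  Elm: +90 → 90 ≥ 70
  Ivory: +80 → 80 ≥ 70
  Jasper: +80 → 80 ≥ 50
Round 2 — Elm, Ivory, Jasper become insolvent.
No further insolvencies.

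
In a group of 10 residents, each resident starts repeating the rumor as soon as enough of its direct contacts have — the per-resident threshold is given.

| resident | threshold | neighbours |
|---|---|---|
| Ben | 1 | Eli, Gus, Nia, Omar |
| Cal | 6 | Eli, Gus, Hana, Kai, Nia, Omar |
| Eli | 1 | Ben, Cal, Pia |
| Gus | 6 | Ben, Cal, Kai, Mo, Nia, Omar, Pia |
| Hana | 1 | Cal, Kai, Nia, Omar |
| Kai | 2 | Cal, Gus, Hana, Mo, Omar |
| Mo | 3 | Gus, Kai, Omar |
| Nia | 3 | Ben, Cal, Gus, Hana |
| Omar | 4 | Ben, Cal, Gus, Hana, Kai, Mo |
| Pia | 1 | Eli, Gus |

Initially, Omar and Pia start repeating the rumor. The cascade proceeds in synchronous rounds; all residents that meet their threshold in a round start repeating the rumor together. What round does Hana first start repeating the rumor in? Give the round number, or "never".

2

Round 1 — Omar, Pia start repeating the rumor (initial).
Round 2 — checking thresholds:
  Ben: 1 of 4 neighbours ≥ 1, starts repeating the rumor.
  Cal: 1 of 6 neighbours < 6, below threshold.
  Eli: 1 of 3 neighbours ≥ 1, starts repeating the rumor.
  Gus: 2 of 7 neighbours < 6, below threshold.
  Hana: 1 of 4 neighbours ≥ 1, starts repeating the rumor.
  Kai: 1 of 5 neighbours < 2, below threshold.
  Mo: 1 of 3 neighbours < 3, below threshold.
Round 3 — checking thresholds:
  Cal: 3 of 6 neighbours < 6, below threshold.
  Gus: 3 of 7 neighbours < 6, below threshold.
  Kai: 2 of 5 neighbours ≥ 2, starts repeating the rumor.
  Mo: 1 of 3 neighbours < 3, below threshold.
  Nia: 2 of 4 neighbours < 3, below threshold.
Round 4 — no new spreads; cascade stops.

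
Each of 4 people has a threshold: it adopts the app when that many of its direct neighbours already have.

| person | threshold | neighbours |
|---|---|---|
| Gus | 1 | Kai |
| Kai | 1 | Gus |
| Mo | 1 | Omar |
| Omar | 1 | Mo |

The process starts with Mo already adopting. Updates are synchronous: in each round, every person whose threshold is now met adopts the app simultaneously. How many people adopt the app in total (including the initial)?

Round 1 — Mo adopts the app (initial).
Round 2 — checking thresholds:
  Omar: 1 of 1 neighbours ≥ 1, adopts the app.
Round 3 — no new adoptions; cascade stops.

2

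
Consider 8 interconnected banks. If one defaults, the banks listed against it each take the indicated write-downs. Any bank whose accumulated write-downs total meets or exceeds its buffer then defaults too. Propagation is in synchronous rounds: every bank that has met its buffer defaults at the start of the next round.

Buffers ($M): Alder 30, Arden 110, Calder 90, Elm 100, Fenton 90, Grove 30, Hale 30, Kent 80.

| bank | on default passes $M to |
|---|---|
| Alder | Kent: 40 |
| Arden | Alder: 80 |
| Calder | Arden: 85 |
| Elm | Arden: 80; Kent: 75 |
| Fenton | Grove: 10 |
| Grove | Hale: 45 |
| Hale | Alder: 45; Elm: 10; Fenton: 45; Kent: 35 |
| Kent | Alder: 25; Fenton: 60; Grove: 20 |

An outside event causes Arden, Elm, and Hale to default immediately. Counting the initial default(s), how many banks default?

Round 1 — Arden, Elm, Hale default (initial).
  Alder: +80+45 → 125 ≥ 30
  Fenton: +45 → 45 < 90
  Kent: +75+35 → 110 ≥ 80
Round 2 — Alder, Kent default.
  Fenton: +60 → 105 ≥ 90
  Grove: +20 → 20 < 30
Round 3 — Fenton defaults.
  Grove: +10 → 30 ≥ 30
Round 4 — Grove defaults.
No further defaults.

7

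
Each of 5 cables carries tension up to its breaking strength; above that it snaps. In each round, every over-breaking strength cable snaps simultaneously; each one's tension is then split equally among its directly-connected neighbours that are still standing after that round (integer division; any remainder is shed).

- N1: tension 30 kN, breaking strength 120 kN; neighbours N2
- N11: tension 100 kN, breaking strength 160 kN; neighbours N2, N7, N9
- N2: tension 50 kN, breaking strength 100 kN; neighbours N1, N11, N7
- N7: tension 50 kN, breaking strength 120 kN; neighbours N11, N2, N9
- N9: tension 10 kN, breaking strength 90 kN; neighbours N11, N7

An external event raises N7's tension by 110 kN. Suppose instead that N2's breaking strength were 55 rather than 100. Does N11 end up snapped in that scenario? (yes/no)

With N2's breaking strength at 55:
Round 1 — N7 at 160 > 120. N7 snaps.
  N7 sheds 160 kN to N11, N2, N9: 53 each (1 lost).
    N11: 100+53 = 153 ≤ 160
    N2: 50+53 = 103 > 55
    N9: 10+53 = 63 ≤ 90
Round 2 — N2 snaps.
  N2 sheds 103 kN to N1, N11: 51 each (1 lost).
    N1: 30+51 = 81 ≤ 120
    N11: 153+51 = 204 > 160
Round 3 — N11 snaps.
  N11 sheds 204 kN to N9: 204 each.
    N9: 63+204 = 267 > 90
Round 4 — N9 snaps.
  N9 sheds 267 kN: no online neighbours, lost.
No further breaks.

yes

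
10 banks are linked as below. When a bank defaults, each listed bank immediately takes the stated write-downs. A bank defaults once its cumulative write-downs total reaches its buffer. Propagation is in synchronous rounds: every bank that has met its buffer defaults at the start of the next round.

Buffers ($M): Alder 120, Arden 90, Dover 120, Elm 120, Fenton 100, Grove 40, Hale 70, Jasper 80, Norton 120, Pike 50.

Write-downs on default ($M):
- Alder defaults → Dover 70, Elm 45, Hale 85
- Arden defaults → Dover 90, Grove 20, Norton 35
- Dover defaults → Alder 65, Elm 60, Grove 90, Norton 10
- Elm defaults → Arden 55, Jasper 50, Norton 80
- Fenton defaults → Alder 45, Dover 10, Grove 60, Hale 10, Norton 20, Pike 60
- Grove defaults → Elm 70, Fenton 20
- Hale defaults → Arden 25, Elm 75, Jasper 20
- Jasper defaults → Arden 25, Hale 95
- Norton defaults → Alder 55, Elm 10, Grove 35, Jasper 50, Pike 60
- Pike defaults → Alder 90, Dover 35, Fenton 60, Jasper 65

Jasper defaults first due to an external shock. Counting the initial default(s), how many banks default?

Round 1 — Jasper defaults (initial).
  Arden: +25 → 25 < 90
  Hale: +95 → 95 ≥ 70
Round 2 — Hale defaults.
  Arden: +25 → 50 < 90
  Elm: +75 → 75 < 120
No further defaults.

2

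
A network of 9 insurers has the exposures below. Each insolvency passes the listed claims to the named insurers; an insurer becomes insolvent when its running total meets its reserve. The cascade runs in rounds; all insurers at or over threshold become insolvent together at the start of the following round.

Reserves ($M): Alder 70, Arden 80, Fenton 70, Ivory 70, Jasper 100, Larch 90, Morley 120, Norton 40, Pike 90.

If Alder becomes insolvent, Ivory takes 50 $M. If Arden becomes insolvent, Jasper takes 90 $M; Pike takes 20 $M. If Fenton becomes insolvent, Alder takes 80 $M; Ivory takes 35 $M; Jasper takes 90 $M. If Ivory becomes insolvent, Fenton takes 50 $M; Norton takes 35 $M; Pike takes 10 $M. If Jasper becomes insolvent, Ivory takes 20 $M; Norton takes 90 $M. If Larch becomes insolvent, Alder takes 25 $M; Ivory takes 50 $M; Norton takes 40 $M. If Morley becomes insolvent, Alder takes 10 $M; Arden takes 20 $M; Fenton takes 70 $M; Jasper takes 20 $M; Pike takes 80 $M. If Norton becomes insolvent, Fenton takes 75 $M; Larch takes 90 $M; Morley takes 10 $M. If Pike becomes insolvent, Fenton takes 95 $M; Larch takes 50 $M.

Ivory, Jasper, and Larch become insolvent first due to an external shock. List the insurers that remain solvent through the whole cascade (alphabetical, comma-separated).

Arden, Morley, Pike

Round 1 — Ivory, Jasper, Larch become insolvent (initial).
  Alder: +25 → 25 < 70
  Fenton: +50 → 50 < 70
  Norton: +35+90+40 → 165 ≥ 40
  Pike: +10 → 10 < 90
Round 2 — Norton becomes insolvent.
  Fenton: +75 → 125 ≥ 70
  Morley: +10 → 10 < 120
Round 3 — Fenton becomes insolvent.
  Alder: +80 → 105 ≥ 70
Round 4 — Alder becomes insolvent.
No further insolvencies.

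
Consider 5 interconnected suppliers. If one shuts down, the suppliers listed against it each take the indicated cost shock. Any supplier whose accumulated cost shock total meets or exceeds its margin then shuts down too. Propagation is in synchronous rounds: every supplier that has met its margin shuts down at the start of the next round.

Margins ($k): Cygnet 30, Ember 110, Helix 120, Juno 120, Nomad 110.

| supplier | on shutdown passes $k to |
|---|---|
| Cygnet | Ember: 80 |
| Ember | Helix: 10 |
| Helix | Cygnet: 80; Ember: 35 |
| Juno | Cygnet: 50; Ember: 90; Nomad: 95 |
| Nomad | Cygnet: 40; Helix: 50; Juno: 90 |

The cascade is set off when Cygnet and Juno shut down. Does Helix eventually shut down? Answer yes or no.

Round 1 — Cygnet, Juno shut down (initial).
  Ember: +80+90 → 170 ≥ 110
  Nomad: +95 → 95 < 110
Round 2 — Ember shuts down.
  Helix: +10 → 10 < 120
No further shutdowns.

no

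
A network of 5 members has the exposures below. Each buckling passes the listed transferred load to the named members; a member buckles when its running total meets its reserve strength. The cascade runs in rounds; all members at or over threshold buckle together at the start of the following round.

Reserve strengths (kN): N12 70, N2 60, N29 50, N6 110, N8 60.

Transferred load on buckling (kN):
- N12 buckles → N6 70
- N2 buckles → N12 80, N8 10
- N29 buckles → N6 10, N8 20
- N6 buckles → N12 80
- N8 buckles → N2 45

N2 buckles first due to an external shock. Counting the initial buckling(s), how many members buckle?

2

Round 1 — N2 buckles (initial).
  N12: +80 → 80 ≥ 70
  N8: +10 → 10 < 60
Round 2 — N12 buckles.
  N6: +70 → 70 < 110
No further bucklings.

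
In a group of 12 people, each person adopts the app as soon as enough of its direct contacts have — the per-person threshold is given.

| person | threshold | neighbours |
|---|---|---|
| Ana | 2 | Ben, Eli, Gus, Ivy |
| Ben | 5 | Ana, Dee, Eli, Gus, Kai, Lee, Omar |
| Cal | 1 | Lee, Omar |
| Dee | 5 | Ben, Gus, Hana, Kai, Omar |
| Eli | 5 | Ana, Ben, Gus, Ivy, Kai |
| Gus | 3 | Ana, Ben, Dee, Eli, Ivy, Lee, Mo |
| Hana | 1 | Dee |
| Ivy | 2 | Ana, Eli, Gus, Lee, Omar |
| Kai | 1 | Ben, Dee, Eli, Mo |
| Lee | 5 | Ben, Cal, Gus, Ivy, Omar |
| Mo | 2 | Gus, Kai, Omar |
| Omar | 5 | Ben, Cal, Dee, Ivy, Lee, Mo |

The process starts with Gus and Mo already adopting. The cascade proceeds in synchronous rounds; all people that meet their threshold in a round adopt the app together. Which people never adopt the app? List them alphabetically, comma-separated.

Ana, Ben, Cal, Dee, Eli, Hana, Ivy, Lee, Omar

Round 1 — Gus, Mo adopt the app (initial).
Round 2 — checking thresholds:
  Ana: 1 of 4 neighbours < 2, holds.
  Ben: 1 of 7 neighbours < 5, holds.
  Dee: 1 of 5 neighbours < 5, holds.
  Eli: 1 of 5 neighbours < 5, holds.
  Ivy: 1 of 5 neighbours < 2, holds.
  Kai: 1 of 4 neighbours ≥ 1, adopts the app.
  Lee: 1 of 5 neighbours < 5, holds.
  Omar: 1 of 6 neighbours < 5, holds.
Round 3 — no new adoptions; cascade stops.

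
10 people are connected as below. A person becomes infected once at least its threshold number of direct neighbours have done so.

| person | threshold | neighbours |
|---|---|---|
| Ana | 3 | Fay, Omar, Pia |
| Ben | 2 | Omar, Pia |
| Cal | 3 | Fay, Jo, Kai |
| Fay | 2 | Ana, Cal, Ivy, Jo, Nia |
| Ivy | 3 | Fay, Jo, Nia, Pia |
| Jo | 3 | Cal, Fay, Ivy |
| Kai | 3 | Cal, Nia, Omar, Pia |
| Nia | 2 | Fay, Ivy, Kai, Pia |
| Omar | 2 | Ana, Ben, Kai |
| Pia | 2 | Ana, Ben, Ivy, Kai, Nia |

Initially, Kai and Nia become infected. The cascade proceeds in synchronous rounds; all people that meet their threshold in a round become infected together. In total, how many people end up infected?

3

Round 1 — Kai, Nia become infected (initial).
Round 2 — checking thresholds:
  Cal: 1 of 3 neighbours < 3, holds.
  Fay: 1 of 5 neighbours < 2, holds.
  Ivy: 1 of 4 neighbours < 3, holds.
  Omar: 1 of 3 neighbours < 2, holds.
  Pia: 2 of 5 neighbours ≥ 2, becomes infected.
Round 3 — no new infections; cascade stops.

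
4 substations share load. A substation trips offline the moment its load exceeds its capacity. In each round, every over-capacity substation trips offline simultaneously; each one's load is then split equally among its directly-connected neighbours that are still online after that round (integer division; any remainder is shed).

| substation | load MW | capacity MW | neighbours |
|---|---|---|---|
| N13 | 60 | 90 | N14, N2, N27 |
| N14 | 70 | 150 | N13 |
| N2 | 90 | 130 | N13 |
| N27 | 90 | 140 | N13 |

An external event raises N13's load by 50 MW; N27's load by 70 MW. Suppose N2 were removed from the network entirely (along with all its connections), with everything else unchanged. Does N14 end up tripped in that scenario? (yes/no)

yes

With N2 removed:
Round 1 — N13 at 110 > 90; N27 at 160 > 140. N13, N27 trip offline.
  N13 sheds 110 MW to N14: 110 each.
    N14: 70+110 = 180 > 150
  N27 sheds 160 MW: no online neighbours, lost.
Round 2 — N14 trips offline.
  N14 sheds 180 MW: no online neighbours, lost.
No further trips.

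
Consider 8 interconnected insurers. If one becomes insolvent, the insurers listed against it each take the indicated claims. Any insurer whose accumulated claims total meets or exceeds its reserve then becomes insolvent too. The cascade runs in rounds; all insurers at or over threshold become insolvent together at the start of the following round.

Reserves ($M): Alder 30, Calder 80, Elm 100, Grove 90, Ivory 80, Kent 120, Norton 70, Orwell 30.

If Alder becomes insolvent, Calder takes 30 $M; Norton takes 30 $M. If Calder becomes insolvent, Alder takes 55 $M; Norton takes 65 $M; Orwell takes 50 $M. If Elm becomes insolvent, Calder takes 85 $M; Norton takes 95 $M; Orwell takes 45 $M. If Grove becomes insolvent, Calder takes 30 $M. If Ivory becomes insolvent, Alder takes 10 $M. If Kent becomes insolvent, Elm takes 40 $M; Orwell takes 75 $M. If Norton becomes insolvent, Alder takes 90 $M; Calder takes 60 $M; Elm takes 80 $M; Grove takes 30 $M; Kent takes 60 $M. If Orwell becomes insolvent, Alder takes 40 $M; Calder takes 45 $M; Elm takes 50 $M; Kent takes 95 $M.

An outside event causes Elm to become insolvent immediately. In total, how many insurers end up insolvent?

Round 1 — Elm becomes insolvent (initial).
  Calder: +85 → 85 ≥ 80
  Norton: +95 → 95 ≥ 70
  Orwell: +45 → 45 ≥ 30
Round 2 — Calder, Norton, Orwell become insolvent.
  Alder: +55+90+40 → 185 ≥ 30
  Grove: +30 → 30 < 90
  Kent: +60+95 → 155 ≥ 120
Round 3 — Alder, Kent become insolvent.
No further insolvencies.

6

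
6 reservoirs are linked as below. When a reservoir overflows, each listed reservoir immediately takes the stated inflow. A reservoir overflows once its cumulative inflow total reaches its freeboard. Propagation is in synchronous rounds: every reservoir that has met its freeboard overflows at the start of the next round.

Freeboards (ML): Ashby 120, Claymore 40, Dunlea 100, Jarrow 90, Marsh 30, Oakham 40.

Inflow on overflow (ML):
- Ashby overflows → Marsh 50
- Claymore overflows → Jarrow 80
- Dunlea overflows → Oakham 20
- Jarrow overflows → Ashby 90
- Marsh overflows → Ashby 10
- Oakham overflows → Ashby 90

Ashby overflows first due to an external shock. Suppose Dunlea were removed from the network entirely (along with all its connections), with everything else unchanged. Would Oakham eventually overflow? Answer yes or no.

With Dunlea removed:
Round 1 — Ashby overflows (initial).
  Marsh: +50 → 50 ≥ 30
Round 2 — Marsh overflows.
No further overflows.

no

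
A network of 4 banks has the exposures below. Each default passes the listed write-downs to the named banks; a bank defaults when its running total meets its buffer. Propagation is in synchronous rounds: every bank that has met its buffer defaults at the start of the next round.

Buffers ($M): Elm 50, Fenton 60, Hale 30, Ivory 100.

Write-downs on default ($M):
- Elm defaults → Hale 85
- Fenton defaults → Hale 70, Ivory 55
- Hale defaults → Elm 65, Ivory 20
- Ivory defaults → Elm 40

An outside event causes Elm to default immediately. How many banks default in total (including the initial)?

Round 1 — Elm defaults (initial).
  Hale: +85 → 85 ≥ 30
Round 2 — Hale defaults.
  Ivory: +20 → 20 < 100
No further defaults.

2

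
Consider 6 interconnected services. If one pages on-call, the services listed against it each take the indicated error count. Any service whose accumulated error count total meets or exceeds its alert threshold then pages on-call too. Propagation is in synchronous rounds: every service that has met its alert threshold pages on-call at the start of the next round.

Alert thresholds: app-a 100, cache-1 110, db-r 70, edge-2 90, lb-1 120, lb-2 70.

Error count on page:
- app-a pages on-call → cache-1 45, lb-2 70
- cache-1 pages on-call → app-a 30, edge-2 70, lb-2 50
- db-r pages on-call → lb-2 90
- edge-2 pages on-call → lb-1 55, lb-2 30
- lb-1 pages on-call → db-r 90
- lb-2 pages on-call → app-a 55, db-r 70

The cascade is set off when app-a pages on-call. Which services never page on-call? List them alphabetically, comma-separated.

cache-1, edge-2, lb-1

Round 1 — app-a pages on-call (initial).
  cache-1: +45 → 45 < 110
  lb-2: +70 → 70 ≥ 70
Round 2 — lb-2 pages on-call.
  db-r: +70 → 70 ≥ 70
Round 3 — db-r pages on-call.
No further pages.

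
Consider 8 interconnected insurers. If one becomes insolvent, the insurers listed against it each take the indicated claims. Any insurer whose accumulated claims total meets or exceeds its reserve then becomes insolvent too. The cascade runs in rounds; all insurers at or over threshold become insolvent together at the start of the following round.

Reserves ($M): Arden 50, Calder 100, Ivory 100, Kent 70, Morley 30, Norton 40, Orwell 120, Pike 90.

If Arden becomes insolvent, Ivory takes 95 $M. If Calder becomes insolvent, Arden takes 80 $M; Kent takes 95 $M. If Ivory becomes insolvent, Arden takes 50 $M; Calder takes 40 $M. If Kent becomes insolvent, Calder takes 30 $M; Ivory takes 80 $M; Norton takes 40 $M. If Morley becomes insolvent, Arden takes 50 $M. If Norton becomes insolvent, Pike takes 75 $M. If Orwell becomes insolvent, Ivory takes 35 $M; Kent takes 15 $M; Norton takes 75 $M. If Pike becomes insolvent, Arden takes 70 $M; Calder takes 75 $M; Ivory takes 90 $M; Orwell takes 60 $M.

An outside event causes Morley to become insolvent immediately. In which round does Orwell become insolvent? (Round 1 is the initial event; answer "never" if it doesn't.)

never

Round 1 — Morley becomes insolvent (initial).
  Arden: +50 → 50 ≥ 50
Round 2 — Arden becomes insolvent.
  Ivory: +95 → 95 < 100
No further insolvencies.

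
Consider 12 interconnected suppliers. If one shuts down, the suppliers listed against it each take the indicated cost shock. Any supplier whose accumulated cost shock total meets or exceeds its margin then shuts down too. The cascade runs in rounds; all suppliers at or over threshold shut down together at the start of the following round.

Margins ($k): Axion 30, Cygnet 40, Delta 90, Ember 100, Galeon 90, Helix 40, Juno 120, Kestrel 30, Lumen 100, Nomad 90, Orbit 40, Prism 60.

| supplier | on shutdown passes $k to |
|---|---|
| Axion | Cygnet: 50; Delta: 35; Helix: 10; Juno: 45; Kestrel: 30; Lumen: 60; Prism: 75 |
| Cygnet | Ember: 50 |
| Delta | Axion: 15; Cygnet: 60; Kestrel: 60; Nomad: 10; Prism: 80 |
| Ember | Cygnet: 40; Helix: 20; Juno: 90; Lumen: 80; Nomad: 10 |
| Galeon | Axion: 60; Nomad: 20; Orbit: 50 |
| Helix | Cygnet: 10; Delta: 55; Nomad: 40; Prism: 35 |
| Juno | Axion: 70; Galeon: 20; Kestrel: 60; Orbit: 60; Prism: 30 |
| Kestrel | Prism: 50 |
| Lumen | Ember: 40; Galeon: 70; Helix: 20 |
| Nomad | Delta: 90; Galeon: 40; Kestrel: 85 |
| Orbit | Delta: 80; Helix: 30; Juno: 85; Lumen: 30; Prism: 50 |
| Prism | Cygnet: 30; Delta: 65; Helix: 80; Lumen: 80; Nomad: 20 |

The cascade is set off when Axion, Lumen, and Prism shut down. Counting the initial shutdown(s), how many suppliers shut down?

7

Round 1 — Axion, Lumen, Prism shut down (initial).
  Cygnet: +50+30 → 80 ≥ 40
  Delta: +35+65 → 100 ≥ 90
  Ember: +40 → 40 < 100
  Galeon: +70 → 70 < 90
  Helix: +10+20+80 → 110 ≥ 40
  Juno: +45 → 45 < 120
  Kestrel: +30 → 30 ≥ 30
  Nomad: +20 → 20 < 90
Round 2 — Cygnet, Delta, Helix, Kestrel shut down.
  Ember: +50 → 90 < 100
  Nomad: +10+40 → 70 < 90
No further shutdowns.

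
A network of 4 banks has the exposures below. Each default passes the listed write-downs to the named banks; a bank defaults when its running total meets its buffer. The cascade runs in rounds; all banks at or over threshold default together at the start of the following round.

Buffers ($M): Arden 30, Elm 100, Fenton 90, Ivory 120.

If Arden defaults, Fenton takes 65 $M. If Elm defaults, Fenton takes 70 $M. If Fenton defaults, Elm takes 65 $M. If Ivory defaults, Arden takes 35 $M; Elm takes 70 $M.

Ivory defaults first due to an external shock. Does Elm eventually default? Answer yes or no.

no

Round 1 — Ivory defaults (initial).
  Arden: +35 → 35 ≥ 30
  Elm: +70 → 70 < 100
Round 2 — Arden defaults.
  Fenton: +65 → 65 < 90
No further defaults.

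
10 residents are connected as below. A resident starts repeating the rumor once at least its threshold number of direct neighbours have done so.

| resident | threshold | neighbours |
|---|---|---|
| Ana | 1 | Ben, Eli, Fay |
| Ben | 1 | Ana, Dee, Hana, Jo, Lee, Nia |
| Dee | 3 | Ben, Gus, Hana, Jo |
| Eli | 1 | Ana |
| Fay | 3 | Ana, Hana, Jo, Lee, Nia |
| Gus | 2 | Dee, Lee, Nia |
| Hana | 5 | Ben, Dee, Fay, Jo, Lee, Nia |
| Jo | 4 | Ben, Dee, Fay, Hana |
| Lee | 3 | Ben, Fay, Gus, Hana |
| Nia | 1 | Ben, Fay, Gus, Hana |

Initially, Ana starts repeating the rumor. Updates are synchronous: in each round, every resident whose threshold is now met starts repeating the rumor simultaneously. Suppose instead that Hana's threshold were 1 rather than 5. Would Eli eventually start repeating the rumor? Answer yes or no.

With Hana's threshold at 1:
Round 1 — Ana starts repeating the rumor (initial).
Round 2 — checking thresholds:
  Ben: 1 of 6 neighbours ≥ 1, starts repeating the rumor.
  Eli: 1 of 1 neighbours ≥ 1, starts repeating the rumor.
  Fay: 1 of 5 neighbours < 3, below threshold.
Round 3 — checking thresholds:
  Dee: 1 of 4 neighbours < 3, below threshold.
  Fay: 1 of 5 neighbours < 3, below threshold.
  Hana: 1 of 6 neighbours ≥ 1, starts repeating the rumor.
  Jo: 1 of 4 neighbours < 4, below threshold.
  Lee: 1 of 4 neighbours < 3, below threshold.
  Nia: 1 of 4 neighbours ≥ 1, starts repeating the rumor.
Round 4 — checking thresholds:
  Dee: 2 of 4 neighbours < 3, below threshold.
  Fay: 3 of 5 neighbours ≥ 3, starts repeating the rumor.
  Gus: 1 of 3 neighbours < 2, below threshold.
  Jo: 2 of 4 neighbours < 4, below threshold.
  Lee: 2 of 4 neighbours < 3, below threshold.
Round 5 — checking thresholds:
  Dee: 2 of 4 neighbours < 3, below threshold.
  Gus: 1 of 3 neighbours < 2, below threshold.
  Jo: 3 of 4 neighbours < 4, below threshold.
  Lee: 3 of 4 neighbours ≥ 3, starts repeating the rumor.
Round 6 — checking thresholds:
  Dee: 2 of 4 neighbours < 3, below threshold.
  Gus: 2 of 3 neighbours ≥ 2, starts repeating the rumor.
  Jo: 3 of 4 neighbours < 4, below threshold.
Round 7 — checking thresholds:
  Dee: 3 of 4 neighbours ≥ 3, starts repeating the rumor.
  Jo: 3 of 4 neighbours < 4, below threshold.
Round 8 — checking thresholds:
  Jo: 4 of 4 neighbours ≥ 4, starts repeating the rumor.
Round 9 — no new spreads; cascade stops.

yes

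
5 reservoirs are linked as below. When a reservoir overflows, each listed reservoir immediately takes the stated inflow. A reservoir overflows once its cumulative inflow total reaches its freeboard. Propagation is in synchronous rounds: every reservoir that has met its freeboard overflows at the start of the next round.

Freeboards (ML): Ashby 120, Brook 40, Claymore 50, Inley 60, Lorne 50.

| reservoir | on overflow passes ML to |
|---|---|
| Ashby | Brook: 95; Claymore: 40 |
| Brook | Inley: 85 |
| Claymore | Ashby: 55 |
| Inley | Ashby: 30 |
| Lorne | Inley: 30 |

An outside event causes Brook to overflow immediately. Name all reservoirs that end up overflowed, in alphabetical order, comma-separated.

Round 1 — Brook overflows (initial).
  Inley: +85 → 85 ≥ 60
Round 2 — Inley overflows.
  Ashby: +30 → 30 < 120
No further overflows.

Brook, Inley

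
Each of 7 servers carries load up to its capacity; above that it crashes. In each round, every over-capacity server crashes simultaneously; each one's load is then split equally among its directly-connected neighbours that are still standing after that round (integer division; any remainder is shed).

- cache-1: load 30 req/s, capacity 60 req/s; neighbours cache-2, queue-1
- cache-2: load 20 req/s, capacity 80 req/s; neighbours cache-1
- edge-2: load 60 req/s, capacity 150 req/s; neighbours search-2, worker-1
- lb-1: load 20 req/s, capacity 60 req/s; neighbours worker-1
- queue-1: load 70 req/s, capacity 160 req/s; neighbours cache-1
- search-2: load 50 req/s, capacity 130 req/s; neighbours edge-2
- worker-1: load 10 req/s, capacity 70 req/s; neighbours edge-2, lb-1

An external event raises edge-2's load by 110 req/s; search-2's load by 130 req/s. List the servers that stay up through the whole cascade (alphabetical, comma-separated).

cache-1, cache-2, queue-1

Round 1 — edge-2 at 170 > 150; search-2 at 180 > 130. edge-2, search-2 crash.
  edge-2 sheds 170 req/s to worker-1: 170 each.
    worker-1: 10+170 = 180 > 70
  search-2 sheds 180 req/s: no online neighbours, lost.
Round 2 — worker-1 crashes.
  worker-1 sheds 180 req/s to lb-1: 180 each.
    lb-1: 20+180 = 200 > 60
Round 3 — lb-1 crashes.
  lb-1 sheds 200 req/s: no online neighbours, lost.
No further crashes.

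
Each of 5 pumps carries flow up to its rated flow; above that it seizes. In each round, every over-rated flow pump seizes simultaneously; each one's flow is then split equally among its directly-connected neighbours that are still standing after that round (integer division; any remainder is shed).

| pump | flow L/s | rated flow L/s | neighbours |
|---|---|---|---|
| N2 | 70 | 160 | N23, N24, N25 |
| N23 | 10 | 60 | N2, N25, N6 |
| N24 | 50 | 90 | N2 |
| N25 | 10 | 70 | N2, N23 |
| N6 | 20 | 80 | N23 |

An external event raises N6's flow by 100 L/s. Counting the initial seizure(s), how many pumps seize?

Round 1 — N6 at 120 > 80. N6 seizes.
  N6 sheds 120 L/s to N23: 120 each.
    N23: 10+120 = 130 > 60
Round 2 — N23 seizes.
  N23 sheds 130 L/s to N2, N25: 65 each.
    N2: 70+65 = 135 ≤ 160
    N25: 10+65 = 75 > 70
Round 3 — N25 seizes.
  N25 sheds 75 L/s to N2: 75 each.
    N2: 135+75 = 210 > 160
Round 4 — N2 seizes.
  N2 sheds 210 L/s to N24: 210 each.
    N24: 50+210 = 260 > 90
Round 5 — N24 seizes.
  N24 sheds 260 L/s: no online neighbours, lost.
No further seizures.

5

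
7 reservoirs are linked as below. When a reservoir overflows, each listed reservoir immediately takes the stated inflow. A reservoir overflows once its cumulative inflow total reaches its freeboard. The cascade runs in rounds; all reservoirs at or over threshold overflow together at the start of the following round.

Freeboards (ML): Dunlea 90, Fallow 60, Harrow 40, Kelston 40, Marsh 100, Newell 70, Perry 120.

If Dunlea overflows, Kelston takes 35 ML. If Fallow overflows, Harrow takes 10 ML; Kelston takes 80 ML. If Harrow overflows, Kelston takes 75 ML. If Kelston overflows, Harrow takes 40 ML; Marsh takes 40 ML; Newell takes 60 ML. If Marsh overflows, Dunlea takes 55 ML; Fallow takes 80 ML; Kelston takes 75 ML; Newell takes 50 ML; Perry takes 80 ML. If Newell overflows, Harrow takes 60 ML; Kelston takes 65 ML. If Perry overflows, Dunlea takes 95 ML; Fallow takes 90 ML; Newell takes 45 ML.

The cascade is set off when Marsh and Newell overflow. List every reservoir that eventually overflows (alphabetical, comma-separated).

Fallow, Harrow, Kelston, Marsh, Newell

Round 1 — Marsh, Newell overflow (initial).
  Dunlea: +55 → 55 < 90
  Fallow: +80 → 80 ≥ 60
  Harrow: +60 → 60 ≥ 40
  Kelston: +75+65 → 140 ≥ 40
  Perry: +80 → 80 < 120
Round 2 — Fallow, Harrow, Kelston overflow.
No further overflows.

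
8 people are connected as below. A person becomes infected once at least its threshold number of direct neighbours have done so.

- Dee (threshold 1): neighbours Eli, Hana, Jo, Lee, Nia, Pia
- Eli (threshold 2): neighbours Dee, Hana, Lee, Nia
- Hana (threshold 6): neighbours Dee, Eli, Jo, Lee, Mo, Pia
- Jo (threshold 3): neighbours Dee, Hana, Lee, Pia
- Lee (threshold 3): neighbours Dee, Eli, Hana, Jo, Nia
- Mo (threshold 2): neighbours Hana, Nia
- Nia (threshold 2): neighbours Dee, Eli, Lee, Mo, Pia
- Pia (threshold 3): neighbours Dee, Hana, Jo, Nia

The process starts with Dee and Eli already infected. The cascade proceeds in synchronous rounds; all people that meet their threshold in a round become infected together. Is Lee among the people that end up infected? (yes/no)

Round 1 — Dee, Eli become infected (initial).
Round 2 — checking thresholds:
  Hana: 2 of 6 neighbours < 6, below threshold.
  Jo: 1 of 4 neighbours < 3, below threshold.
  Lee: 2 of 5 neighbours < 3, below threshold.
  Nia: 2 of 5 neighbours ≥ 2, becomes infected.
  Pia: 1 of 4 neighbours < 3, below threshold.
Round 3 — checking thresholds:
  Hana: 2 of 6 neighbours < 6, below threshold.
  Jo: 1 of 4 neighbours < 3, below threshold.
  Lee: 3 of 5 neighbours ≥ 3, becomes infected.
  Mo: 1 of 2 neighbours < 2, below threshold.
  Pia: 2 of 4 neighbours < 3, below threshold.
Round 4 — no new infections; cascade stops.

yes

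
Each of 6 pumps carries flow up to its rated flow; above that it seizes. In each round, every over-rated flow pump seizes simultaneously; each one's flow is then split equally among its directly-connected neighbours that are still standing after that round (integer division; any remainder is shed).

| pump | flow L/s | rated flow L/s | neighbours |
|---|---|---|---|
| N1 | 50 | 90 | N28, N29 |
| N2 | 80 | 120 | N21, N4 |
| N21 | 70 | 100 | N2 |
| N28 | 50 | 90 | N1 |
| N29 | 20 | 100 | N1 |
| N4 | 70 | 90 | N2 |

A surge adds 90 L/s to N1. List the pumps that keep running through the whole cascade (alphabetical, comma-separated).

Round 1 — N1 at 140 > 90. N1 seizes.
  N1 sheds 140 L/s to N28, N29: 70 each.
    N28: 50+70 = 120 > 90
    N29: 20+70 = 90 ≤ 100
Round 2 — N28 seizes.
  N28 sheds 120 L/s: no online neighbours, lost.
No further seizures.

N2, N21, N29, N4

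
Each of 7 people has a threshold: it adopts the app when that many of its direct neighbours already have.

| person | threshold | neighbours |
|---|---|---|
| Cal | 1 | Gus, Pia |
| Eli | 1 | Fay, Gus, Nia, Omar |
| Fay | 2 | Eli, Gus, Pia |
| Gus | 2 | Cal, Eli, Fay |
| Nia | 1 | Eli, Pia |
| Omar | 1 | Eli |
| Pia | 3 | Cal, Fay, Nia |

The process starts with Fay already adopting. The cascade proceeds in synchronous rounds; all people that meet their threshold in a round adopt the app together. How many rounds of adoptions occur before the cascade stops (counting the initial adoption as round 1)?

Round 1 — Fay adopts the app (initial).
Round 2 — checking thresholds:
  Eli: 1 of 4 neighbours ≥ 1, adopts the app.
  Gus: 1 of 3 neighbours < 2, not yet.
  Pia: 1 of 3 neighbours < 3, not yet.
Round 3 — checking thresholds:
  Gus: 2 of 3 neighbours ≥ 2, adopts the app.
  Nia: 1 of 2 neighbours ≥ 1, adopts the app.
  Omar: 1 of 1 neighbours ≥ 1, adopts the app.
  Pia: 1 of 3 neighbours < 3, not yet.
Round 4 — checking thresholds:
  Cal: 1 of 2 neighbours ≥ 1, adopts the app.
  Pia: 2 of 3 neighbours < 3, not yet.
Round 5 — checking thresholds:
  Pia: 3 of 3 neighbours ≥ 3, adopts the app.
Round 6 — no new adoptions; cascade stops.

5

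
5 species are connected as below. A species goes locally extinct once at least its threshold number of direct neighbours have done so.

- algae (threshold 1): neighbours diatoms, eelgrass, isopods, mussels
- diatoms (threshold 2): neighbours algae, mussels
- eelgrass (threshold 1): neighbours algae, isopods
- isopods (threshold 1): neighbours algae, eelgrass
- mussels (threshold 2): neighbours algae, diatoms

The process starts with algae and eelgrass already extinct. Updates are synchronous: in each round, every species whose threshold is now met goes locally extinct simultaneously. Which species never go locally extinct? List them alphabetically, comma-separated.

Round 1 — algae, eelgrass go locally extinct (initial).
Round 2 — checking thresholds:
  diatoms: 1 of 2 neighbours < 2, not yet.
  isopods: 2 of 2 neighbours ≥ 1, goes locally extinct.
  mussels: 1 of 2 neighbours < 2, not yet.
Round 3 — no new extinctions; cascade stops.

diatoms, mussels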